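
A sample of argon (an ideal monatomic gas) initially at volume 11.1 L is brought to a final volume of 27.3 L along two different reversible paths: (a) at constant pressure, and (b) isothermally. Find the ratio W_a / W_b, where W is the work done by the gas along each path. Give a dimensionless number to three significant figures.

Path (a) isobaric: W = P₁(V₂ − V₁) → W_a/(P₁V₁) = 1.459.
Path (b) isothermal: W = P₁V₁ ln(V₂/V₁) → W_b/(P₁V₁) = 0.8999.
W_a / W_b = 1.459 / 0.8999 = 1.622.

W_a / W_b ≈ 1.62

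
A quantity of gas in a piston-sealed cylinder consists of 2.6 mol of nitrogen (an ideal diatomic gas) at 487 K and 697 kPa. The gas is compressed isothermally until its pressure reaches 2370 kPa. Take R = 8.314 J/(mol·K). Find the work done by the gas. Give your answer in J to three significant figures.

Isothermal process: W = nRT ln(V₂/V₁) = nRT ln(P₁/P₂).
W = (2.6)(8.314)(487) × ln(697/2370)
  = 10527 × ln(0.2941) = 10527 × -1.224
W_by_gas = -12884 J.

W ≈ -12900 J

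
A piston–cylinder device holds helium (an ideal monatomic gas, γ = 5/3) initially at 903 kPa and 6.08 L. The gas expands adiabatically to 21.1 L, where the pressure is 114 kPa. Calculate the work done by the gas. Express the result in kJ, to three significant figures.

Adiabatic: W = (P₁V₁ − P₂V₂)/(γ − 1) with γ = 5/3.
P₁V₁ = 5490 J, P₂V₂ = 2405 J.
W = (5490 − 2405) / 0.6667 = 4627 J.

W ≈ 4.63 kJ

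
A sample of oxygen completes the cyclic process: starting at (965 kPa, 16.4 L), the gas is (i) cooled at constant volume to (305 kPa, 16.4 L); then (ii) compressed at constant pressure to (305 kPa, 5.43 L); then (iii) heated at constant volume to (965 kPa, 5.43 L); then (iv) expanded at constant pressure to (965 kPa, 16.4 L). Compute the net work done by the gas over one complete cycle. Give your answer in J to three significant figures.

W_net ≈ 7240 J

Constant-volume legs do no work.
W(ii) = (305)(5.43 − 16.4) = -3346 J; W(iv) = (965)(16.4 − 5.43) = 10586 J.
W_net = -3346 + 10586 = 7240 J (the clockwise enclosed area).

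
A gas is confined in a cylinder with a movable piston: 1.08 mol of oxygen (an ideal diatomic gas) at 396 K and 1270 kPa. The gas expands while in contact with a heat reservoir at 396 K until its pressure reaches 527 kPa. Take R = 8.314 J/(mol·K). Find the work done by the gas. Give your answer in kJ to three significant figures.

Isothermal process: W = nRT ln(V₂/V₁) = nRT ln(P₁/P₂).
W = (1.08)(8.314)(396) × ln(1270/527)
  = 3556 × ln(2.41) = 3556 × 0.8796
W_by_gas = 3128 J.

W ≈ 3.13 kJ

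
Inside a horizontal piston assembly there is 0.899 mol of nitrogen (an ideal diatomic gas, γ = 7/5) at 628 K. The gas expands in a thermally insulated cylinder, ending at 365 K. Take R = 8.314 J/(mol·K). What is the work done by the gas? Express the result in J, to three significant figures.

W ≈ 4910 J

Adiabatic ⇒ Q = 0, so W_by = −ΔU = nCᵥ(T₁ − T₂).
Cᵥ = 5R/2 = 20.79 J/(mol·K).
W = (0.899)(20.79)(628 − 365) = 4914 J.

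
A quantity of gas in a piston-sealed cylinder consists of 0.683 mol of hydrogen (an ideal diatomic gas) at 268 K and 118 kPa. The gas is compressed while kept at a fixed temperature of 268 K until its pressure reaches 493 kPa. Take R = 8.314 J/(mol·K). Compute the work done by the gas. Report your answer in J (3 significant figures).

W ≈ -2180 J

Isothermal process: W = nRT ln(V₂/V₁) = nRT ln(P₁/P₂).
W = (0.683)(8.314)(268) × ln(118/493)
  = 1522 × ln(0.2394) = 1522 × -1.43
W_by_gas = -2176 J.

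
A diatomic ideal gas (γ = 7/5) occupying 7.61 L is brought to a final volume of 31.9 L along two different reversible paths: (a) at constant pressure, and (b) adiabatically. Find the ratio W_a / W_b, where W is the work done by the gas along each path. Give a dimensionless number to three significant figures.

Path (a) isobaric: W = P₁(V₂ − V₁) → W_a/(P₁V₁) = 3.192.
Path (b) adiabatic: W = P₁V₁(1 − (V₁/V₂)^(γ−1))/(γ−1) → W_b/(P₁V₁) = 1.091.
W_a / W_b = 3.192 / 1.091 = 2.926.

W_a / W_b ≈ 2.93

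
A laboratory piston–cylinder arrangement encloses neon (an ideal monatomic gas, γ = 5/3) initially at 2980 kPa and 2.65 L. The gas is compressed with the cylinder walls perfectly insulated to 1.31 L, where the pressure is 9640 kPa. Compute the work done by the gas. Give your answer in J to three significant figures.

W ≈ -7100 J

Adiabatic: W = (P₁V₁ − P₂V₂)/(γ − 1) with γ = 5/3.
P₁V₁ = 7897 J, P₂V₂ = 12628 J.
W = (7897 − 12628) / 0.6667 = -7097 J.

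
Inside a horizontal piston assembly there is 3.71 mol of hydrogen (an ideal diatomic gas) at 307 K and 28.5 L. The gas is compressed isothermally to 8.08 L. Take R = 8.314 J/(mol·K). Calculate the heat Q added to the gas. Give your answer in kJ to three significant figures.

Q ≈ -11.9 kJ

Isothermal ⇒ ΔU = 0, so Q = W = nRT ln(V₂/V₁).
Q = (3.71)(8.314)(307) ln(8.08/28.5) = 9469 × -1.261 = -11936 J.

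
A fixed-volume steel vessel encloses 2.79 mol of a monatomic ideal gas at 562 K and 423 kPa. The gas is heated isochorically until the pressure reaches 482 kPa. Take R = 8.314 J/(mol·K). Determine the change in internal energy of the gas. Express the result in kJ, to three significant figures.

ΔU ≈ 2.73 kJ

Constant volume ⇒ W = 0, so Q = ΔU = nCᵥΔT with Cᵥ = 3R/2 = 12.47 J/(mol·K).
At constant V, T₂/T₁ = P₂/P₁ ⇒ ΔT = T₁(P₂/P₁ − 1) = 562·(482/423 − 1) = 78.39 K.
ΔU = (2.79)(12.47)(78.39) = 2727 J.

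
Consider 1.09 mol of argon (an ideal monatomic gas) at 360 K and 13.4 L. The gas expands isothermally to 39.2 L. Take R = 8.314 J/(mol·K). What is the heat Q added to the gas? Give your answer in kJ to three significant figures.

Q ≈ 3.50 kJ

Isothermal ⇒ ΔU = 0, so Q = W = nRT ln(V₂/V₁).
Q = (1.09)(8.314)(360) ln(39.2/13.4) = 3262 × 1.073 = 3502 J.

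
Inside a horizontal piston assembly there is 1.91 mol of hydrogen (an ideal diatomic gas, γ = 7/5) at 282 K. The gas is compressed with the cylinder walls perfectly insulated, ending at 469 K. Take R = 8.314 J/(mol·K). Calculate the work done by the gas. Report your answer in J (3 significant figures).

W ≈ -7420 J

Adiabatic ⇒ Q = 0, so W_by = −ΔU = nCᵥ(T₁ − T₂).
Cᵥ = 5R/2 = 20.79 J/(mol·K).
W = (1.91)(20.79)(282 − 469) = -7424 J.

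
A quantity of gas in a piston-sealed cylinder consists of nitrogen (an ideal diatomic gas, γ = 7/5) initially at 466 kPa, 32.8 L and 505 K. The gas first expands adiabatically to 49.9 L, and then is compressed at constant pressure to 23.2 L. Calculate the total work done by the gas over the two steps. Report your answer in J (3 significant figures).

W_total ≈ -1010 J

Step 1 (adiabatic): W = (P₁V₁ − P₂V₂)/(γ−1) = (15285 − 12923)/0.4 = 5904 J.
After step 1: P = 259 kPa, V = 49.9 L, T = 427 K.
Step 2 (isobaric): W = PΔV = (259 kPa)(23.2 − 49.9 L) = -6915 J.
W_total = 5904 − 6915 = -1011 J.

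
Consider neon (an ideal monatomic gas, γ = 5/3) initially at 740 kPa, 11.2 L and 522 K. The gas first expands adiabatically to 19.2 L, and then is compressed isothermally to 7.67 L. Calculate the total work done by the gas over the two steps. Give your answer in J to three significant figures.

W_total ≈ -1560 J

Step 1 (adiabatic): W = (P₁V₁ − P₂V₂)/(γ−1) = (8288 − 5786)/0.667 = 3753 J.
After step 1: P = 301.4 kPa, V = 19.2 L, T = 364.4 K.
Step 2 (isothermal): W = P₁V₁ ln(V₂/V₁) = (5786) ln(7.67/19.2) = -5309 J.
W_total = 3753 − 5309 = -1557 J.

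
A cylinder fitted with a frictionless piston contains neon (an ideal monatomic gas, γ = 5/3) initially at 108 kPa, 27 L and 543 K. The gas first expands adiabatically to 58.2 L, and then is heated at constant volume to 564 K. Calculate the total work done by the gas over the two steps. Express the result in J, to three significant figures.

Step 1 (adiabatic): W = (P₁V₁ − P₂V₂)/(γ−1) = (2916 − 1747)/0.667 = 1753 J.
Step 2 (isochoric): W = 0 (constant volume).
W_total = 1753 + 0 = 1753 J.

W_total ≈ 1750 J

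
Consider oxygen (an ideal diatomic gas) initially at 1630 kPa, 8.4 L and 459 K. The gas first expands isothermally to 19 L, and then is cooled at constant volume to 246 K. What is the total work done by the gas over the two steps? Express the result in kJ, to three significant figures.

W_total ≈ 11.2 kJ

Step 1 (isothermal): W = P₁V₁ ln(V₂/V₁) = (13692) ln(19/8.4) = 11176 J.
Step 2 (isochoric): W = 0 (constant volume).
W_total = 11176 + 0 = 11176 J.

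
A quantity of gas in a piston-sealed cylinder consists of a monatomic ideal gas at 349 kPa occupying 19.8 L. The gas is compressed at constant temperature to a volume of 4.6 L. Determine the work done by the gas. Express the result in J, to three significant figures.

Isothermal: W = nRT ln(V₂/V₁) = P₁V₁ ln(V₂/V₁).
P₁V₁ = (349 kPa)(19.8 L) = 6910 J.
W = 6910 × ln(4.6/19.8) = 6910 × -1.46
W_by_gas = -10086 J.

W ≈ -10100 J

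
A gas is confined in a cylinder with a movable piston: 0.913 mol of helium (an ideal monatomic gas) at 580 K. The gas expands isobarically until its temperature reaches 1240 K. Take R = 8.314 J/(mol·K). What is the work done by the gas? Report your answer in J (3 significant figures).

Isobaric: W = P ΔV = nR ΔT.
W = (0.913)(8.314)(1240 − 580) = 5010 J.

W ≈ 5010 J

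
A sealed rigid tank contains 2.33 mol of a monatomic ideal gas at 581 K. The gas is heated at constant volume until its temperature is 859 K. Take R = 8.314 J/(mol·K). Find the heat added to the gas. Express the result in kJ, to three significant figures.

Q ≈ 8.08 kJ

Constant volume ⇒ W = 0, so Q = ΔU = nCᵥΔT with Cᵥ = 3R/2 = 12.47 J/(mol·K).
ΔU = (2.33)(12.47)(859 − 581) = 8078 J.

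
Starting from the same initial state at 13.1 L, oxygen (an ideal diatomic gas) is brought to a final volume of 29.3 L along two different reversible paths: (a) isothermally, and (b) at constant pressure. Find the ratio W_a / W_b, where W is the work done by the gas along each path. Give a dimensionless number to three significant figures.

W_a / W_b ≈ 0.651

Path (a) isothermal: W = P₁V₁ ln(V₂/V₁) → W_a/(P₁V₁) = 0.805.
Path (b) isobaric: W = P₁(V₂ − V₁) → W_b/(P₁V₁) = 1.237.
W_a / W_b = 0.805 / 1.237 = 0.6509.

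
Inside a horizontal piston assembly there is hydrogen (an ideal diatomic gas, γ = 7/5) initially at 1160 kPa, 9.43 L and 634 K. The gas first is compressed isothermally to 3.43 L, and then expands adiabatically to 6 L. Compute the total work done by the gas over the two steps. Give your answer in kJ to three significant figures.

Step 1 (isothermal): W = P₁V₁ ln(V₂/V₁) = (10939) ln(3.43/9.43) = -11063 J.
After step 1: P = 3189 kPa, V = 3.43 L, T = 634 K.
Step 2 (adiabatic): W = (P₁V₁ − P₂V₂)/(γ−1) = (10939 − 8746)/0.4 = 5481 J.
W_total = -11063 + 5481 = -5582 J.

W_total ≈ -5.58 kJ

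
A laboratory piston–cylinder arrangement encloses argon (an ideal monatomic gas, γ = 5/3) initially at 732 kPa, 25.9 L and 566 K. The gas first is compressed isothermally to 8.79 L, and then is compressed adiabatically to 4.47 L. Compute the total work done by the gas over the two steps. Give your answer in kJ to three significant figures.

W_total ≈ -36.7 kJ

Step 1 (isothermal): W = P₁V₁ ln(V₂/V₁) = (18959) ln(8.79/25.9) = -20487 J.
After step 1: P = 2157 kPa, V = 8.79 L, T = 566 K.
Step 2 (adiabatic): W = (P₁V₁ − P₂V₂)/(γ−1) = (18959 − 29758)/0.667 = -16198 J.
W_total = -20487 − 16198 = -36686 J.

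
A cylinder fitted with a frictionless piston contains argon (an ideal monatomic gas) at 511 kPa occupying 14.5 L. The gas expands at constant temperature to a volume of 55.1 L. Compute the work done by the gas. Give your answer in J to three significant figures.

W ≈ 9890 J

Isothermal: W = nRT ln(V₂/V₁) = P₁V₁ ln(V₂/V₁).
P₁V₁ = (511 kPa)(14.5 L) = 7410 J.
W = 7410 × ln(55.1/14.5) = 7410 × 1.335
W_by_gas = 9892 J.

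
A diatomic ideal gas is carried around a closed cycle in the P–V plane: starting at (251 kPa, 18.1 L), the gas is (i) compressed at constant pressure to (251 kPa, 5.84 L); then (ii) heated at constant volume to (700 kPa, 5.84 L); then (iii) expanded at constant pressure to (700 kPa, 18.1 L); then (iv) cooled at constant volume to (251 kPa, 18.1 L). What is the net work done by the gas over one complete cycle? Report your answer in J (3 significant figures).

Constant-volume legs do no work.
W(i) = (251)(5.84 − 18.1) = -3077 J; W(iii) = (700)(18.1 − 5.84) = 8582 J.
W_net = -3077 + 8582 = 5505 J (the clockwise enclosed area).

W_net ≈ 5500 J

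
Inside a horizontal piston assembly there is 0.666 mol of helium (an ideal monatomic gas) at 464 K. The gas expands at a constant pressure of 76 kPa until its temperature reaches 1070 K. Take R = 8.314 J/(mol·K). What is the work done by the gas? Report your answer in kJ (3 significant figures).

Isobaric: W = P ΔV = nR ΔT.
W = (0.666)(8.314)(1070 − 464) = 3355 J.

W ≈ 3.36 kJ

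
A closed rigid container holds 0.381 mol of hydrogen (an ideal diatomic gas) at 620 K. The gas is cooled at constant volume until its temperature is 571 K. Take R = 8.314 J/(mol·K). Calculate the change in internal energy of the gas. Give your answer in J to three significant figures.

Constant volume ⇒ W = 0, so Q = ΔU = nCᵥΔT with Cᵥ = 5R/2 = 20.79 J/(mol·K).
ΔU = (0.381)(20.79)(571 − 620) = -388 J.

ΔU ≈ -388 J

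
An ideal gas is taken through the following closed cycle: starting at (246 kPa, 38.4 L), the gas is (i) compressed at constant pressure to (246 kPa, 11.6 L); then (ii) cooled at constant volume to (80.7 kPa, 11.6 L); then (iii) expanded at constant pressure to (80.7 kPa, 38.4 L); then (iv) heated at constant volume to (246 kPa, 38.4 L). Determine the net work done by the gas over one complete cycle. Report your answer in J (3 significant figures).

Constant-volume legs do no work.
W(i) = (246)(11.6 − 38.4) = -6593 J; W(iii) = (80.7)(38.4 − 11.6) = 2163 J.
W_net = -6593 + 2163 = -4430 J (the counter-clockwise enclosed area).

W_net ≈ -4430 J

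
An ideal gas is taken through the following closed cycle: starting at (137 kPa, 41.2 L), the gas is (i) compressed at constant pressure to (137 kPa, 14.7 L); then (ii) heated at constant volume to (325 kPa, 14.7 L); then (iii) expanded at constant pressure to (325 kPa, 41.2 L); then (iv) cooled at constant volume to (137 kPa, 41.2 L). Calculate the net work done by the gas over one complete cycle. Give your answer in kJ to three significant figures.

Constant-volume legs do no work.
W(i) = (137)(14.7 − 41.2) = -3631 J; W(iii) = (325)(41.2 − 14.7) = 8613 J.
W_net = -3631 + 8613 = 4982 J (the clockwise enclosed area).

W_net ≈ 4.98 kJ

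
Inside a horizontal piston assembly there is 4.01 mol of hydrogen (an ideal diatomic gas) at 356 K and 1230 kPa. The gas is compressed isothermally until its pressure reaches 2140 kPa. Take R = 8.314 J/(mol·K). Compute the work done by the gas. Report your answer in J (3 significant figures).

Isothermal process: W = nRT ln(V₂/V₁) = nRT ln(P₁/P₂).
W = (4.01)(8.314)(356) × ln(1230/2140)
  = 11869 × ln(0.5748) = 11869 × -0.5538
W_by_gas = -6573 J.

W ≈ -6570 J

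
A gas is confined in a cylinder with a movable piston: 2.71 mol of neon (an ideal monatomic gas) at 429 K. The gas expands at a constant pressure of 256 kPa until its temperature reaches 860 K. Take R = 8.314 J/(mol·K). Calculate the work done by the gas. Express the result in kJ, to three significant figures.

Isobaric: W = P ΔV = nR ΔT.
W = (2.71)(8.314)(860 − 429) = 9711 J.

W ≈ 9.71 kJ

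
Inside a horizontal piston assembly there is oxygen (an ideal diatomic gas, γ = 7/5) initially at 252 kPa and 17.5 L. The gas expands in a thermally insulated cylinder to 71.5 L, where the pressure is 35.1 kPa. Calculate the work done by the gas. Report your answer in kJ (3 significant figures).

Adiabatic: W = (P₁V₁ − P₂V₂)/(γ − 1) with γ = 7/5.
P₁V₁ = 4410 J, P₂V₂ = 2510 J.
W = (4410 − 2510) / 0.4 = 4751 J.

W ≈ 4.75 kJ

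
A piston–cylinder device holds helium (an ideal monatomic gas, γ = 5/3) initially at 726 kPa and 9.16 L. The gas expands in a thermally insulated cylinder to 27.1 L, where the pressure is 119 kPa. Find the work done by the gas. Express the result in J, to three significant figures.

W ≈ 5140 J

Adiabatic: W = (P₁V₁ − P₂V₂)/(γ − 1) with γ = 5/3.
P₁V₁ = 6650 J, P₂V₂ = 3225 J.
W = (6650 − 3225) / 0.6667 = 5138 J.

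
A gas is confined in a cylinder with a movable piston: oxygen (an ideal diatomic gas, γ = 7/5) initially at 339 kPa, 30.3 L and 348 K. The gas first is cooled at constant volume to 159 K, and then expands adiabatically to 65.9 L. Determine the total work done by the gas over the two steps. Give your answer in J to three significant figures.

Step 1 (isochoric): W = 0 (constant volume).
After step 1: P = 154.9 kPa (V unchanged).
Step 2 (adiabatic): W = (P₁V₁ − P₂V₂)/(γ−1) = (4693 − 3439)/0.4 = 3134 J.
W_total = 0 + 3134 = 3134 J.

W_total ≈ 3130 J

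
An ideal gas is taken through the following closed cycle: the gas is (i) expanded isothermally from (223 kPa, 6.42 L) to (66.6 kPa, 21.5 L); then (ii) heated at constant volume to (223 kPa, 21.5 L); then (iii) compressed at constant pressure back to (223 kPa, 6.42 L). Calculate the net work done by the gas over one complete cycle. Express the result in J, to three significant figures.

Leg (i): W = PᵢVᵢ ln(V_f/Vᵢ) = (1432) ln(21.5/6.42) = 1730 J.
Leg (ii): W = 0.
Leg (iii): W = PΔV = (223)(6.42 − 21.5) = -3363 J.
W_net = 1730 − 3363 = -1632 J.

W_net ≈ -1630 J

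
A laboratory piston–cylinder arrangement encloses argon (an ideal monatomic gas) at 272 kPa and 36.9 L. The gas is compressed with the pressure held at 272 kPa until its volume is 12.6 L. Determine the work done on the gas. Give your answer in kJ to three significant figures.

Isobaric: W = P ΔV.
W = (272 kPa)(12.6 − 36.9 L) = (272)(-24.3) = -6610 J.
Work on gas = −W_by = 6610 J.

W ≈ 6.61 kJ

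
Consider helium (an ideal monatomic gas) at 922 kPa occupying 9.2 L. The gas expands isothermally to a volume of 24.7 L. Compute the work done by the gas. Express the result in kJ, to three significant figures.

W ≈ 8.38 kJ

Isothermal: W = nRT ln(V₂/V₁) = P₁V₁ ln(V₂/V₁).
P₁V₁ = (922 kPa)(9.2 L) = 8482 J.
W = 8482 × ln(24.7/9.2) = 8482 × 0.9876
W_by_gas = 8377 J.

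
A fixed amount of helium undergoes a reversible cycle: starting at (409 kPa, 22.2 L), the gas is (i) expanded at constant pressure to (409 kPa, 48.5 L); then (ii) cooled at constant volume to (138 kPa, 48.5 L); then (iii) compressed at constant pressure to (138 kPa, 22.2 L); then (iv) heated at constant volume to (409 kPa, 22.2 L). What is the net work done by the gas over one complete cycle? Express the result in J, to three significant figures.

Constant-volume legs do no work.
W(i) = (409)(48.5 − 22.2) = 10757 J; W(iii) = (138)(22.2 − 48.5) = -3629 J.
W_net = 10757 − 3629 = 7127 J (the clockwise enclosed area).

W_net ≈ 7130 J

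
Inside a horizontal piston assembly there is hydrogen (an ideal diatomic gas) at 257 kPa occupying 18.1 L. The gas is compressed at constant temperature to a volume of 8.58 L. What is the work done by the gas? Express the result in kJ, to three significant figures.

Isothermal: W = nRT ln(V₂/V₁) = P₁V₁ ln(V₂/V₁).
P₁V₁ = (257 kPa)(18.1 L) = 4652 J.
W = 4652 × ln(8.58/18.1) = 4652 × -0.7465
W_by_gas = -3472 J.

W ≈ -3.47 kJ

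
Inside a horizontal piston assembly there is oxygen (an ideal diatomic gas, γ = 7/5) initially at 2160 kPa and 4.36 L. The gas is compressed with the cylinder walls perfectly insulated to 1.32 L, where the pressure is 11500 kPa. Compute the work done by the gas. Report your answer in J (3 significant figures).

Adiabatic: W = (P₁V₁ − P₂V₂)/(γ − 1) with γ = 7/5.
P₁V₁ = 9418 J, P₂V₂ = 15180 J.
W = (9418 − 15180) / 0.4 = -14406 J.

W ≈ -14400 J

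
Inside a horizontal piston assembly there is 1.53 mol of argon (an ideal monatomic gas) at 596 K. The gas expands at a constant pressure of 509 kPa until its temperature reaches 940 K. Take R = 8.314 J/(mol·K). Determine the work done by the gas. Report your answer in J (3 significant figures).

W ≈ 4380 J

Isobaric: W = P ΔV = nR ΔT.
W = (1.53)(8.314)(940 − 596) = 4376 J.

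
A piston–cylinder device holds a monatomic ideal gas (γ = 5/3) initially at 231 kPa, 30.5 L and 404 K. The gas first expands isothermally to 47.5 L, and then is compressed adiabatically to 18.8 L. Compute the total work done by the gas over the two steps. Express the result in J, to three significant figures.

Step 1 (isothermal): W = P₁V₁ ln(V₂/V₁) = (7046) ln(47.5/30.5) = 3121 J.
After step 1: P = 148.3 kPa, V = 47.5 L, T = 404 K.
Step 2 (adiabatic): W = (P₁V₁ − P₂V₂)/(γ−1) = (7046 − 13070)/0.667 = -9036 J.
W_total = 3121 − 9036 = -5915 J.

W_total ≈ -5920 J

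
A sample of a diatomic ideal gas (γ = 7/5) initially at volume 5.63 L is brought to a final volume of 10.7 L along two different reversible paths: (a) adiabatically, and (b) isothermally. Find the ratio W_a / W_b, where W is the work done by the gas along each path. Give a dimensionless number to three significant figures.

W_a / W_b ≈ 0.882

Path (a) adiabatic: W = P₁V₁(1 − (V₁/V₂)^(γ−1))/(γ−1) → W_a/(P₁V₁) = 0.5663.
Path (b) isothermal: W = P₁V₁ ln(V₂/V₁) → W_b/(P₁V₁) = 0.6421.
W_a / W_b = 0.5663 / 0.6421 = 0.8819.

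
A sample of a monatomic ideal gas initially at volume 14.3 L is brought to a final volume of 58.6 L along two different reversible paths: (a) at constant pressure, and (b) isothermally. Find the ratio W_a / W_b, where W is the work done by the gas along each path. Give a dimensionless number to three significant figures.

W_a / W_b ≈ 2.20

Path (a) isobaric: W = P₁(V₂ − V₁) → W_a/(P₁V₁) = 3.098.
Path (b) isothermal: W = P₁V₁ ln(V₂/V₁) → W_b/(P₁V₁) = 1.41.
W_a / W_b = 3.098 / 1.41 = 2.196.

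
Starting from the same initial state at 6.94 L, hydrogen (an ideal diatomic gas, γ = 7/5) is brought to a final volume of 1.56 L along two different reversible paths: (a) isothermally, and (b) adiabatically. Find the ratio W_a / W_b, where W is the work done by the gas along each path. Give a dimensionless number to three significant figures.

Path (a) isothermal: W = P₁V₁ ln(V₂/V₁) → W_a/(P₁V₁) = -1.493.
Path (b) adiabatic: W = P₁V₁(1 − (V₁/V₂)^(γ−1))/(γ−1) → W_b/(P₁V₁) = -2.042.
W_a / W_b = -1.493 / -2.042 = 0.731.

W_a / W_b ≈ 0.731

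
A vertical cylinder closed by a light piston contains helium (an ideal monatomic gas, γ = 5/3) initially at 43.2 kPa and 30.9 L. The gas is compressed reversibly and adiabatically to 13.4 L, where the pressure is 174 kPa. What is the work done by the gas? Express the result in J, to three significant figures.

W ≈ -1500 J

Adiabatic: W = (P₁V₁ − P₂V₂)/(γ − 1) with γ = 5/3.
P₁V₁ = 1335 J, P₂V₂ = 2332 J.
W = (1335 − 2332) / 0.6667 = -1495 J.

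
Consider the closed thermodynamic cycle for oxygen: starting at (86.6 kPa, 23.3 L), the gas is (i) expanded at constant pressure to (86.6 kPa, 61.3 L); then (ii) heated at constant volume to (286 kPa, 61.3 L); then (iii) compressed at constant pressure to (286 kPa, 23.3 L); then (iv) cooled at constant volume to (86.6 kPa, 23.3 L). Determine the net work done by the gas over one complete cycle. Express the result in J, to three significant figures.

W_net ≈ -7580 J

Constant-volume legs do no work.
W(i) = (86.6)(61.3 − 23.3) = 3291 J; W(iii) = (286)(23.3 − 61.3) = -10868 J.
W_net = 3291 − 10868 = -7577 J (the counter-clockwise enclosed area).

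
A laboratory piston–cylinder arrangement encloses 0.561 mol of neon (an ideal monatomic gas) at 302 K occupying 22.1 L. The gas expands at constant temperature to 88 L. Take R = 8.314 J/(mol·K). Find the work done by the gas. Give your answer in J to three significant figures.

Isothermal: W = nRT ln(V₂/V₁).
W = (0.561)(8.314)(302) × ln(88/22.1)
  = 1409 × 1.382
W_by_gas = 1946 J.

W ≈ 1950 J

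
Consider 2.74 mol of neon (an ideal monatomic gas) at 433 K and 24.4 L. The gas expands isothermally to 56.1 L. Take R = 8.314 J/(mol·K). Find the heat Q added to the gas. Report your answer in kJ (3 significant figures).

Q ≈ 8.21 kJ

Isothermal ⇒ ΔU = 0, so Q = W = nRT ln(V₂/V₁).
Q = (2.74)(8.314)(433) ln(56.1/24.4) = 9864 × 0.8326 = 8212 J.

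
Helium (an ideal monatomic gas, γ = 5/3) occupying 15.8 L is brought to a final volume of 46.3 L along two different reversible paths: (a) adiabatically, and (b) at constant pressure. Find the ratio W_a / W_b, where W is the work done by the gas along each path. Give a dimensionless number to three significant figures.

W_a / W_b ≈ 0.398

Path (a) adiabatic: W = P₁V₁(1 − (V₁/V₂)^(γ−1))/(γ−1) → W_a/(P₁V₁) = 0.7675.
Path (b) isobaric: W = P₁(V₂ − V₁) → W_b/(P₁V₁) = 1.93.
W_a / W_b = 0.7675 / 1.93 = 0.3976.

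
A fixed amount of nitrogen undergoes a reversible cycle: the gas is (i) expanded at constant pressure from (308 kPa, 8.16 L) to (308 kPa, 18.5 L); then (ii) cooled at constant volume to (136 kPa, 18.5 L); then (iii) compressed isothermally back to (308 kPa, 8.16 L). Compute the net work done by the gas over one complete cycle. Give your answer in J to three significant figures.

Leg (i): W = PΔV = (308)(18.5 − 8.16) = 3185 J.
Leg (ii): W = 0.
Leg (iii): W = PᵢVᵢ ln(V_f/Vᵢ) = (2516) ln(8.16/18.5) = -2059 J.
W_net = 3185 − 2059 = 1125 J.

W_net ≈ 1130 J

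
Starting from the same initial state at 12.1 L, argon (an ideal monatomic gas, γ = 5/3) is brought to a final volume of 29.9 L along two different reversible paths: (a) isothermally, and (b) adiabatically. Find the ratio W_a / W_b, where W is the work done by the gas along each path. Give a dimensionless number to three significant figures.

W_a / W_b ≈ 1.33

Path (a) isothermal: W = P₁V₁ ln(V₂/V₁) → W_a/(P₁V₁) = 0.9047.
Path (b) adiabatic: W = P₁V₁(1 − (V₁/V₂)^(γ−1))/(γ−1) → W_b/(P₁V₁) = 0.6793.
W_a / W_b = 0.9047 / 0.6793 = 1.332.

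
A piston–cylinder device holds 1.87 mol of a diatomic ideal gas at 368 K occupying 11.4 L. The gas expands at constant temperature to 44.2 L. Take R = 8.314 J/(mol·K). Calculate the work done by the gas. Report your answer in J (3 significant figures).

W ≈ 7750 J

Isothermal: W = nRT ln(V₂/V₁).
W = (1.87)(8.314)(368) × ln(44.2/11.4)
  = 5721 × 1.355
W_by_gas = 7753 J.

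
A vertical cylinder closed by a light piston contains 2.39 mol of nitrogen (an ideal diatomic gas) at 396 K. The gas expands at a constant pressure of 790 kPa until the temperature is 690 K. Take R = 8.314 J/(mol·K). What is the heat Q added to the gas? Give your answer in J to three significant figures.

Q ≈ 20400 J

Isobaric: W = nRΔT = (2.39)(8.314)(294) = 5842 J.
ΔU = nCᵥΔT with Cᵥ = 5R/2: ΔU = (2.39)(20.79)(294) = 14605 J.
Q = ΔU + W = 14605 + 5842 = 20447 J.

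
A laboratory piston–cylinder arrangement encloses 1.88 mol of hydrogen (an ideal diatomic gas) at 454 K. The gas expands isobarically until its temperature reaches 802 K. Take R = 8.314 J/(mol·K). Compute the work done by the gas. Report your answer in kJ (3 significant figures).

W ≈ 5.44 kJ

Isobaric: W = P ΔV = nR ΔT.
W = (1.88)(8.314)(802 − 454) = 5439 J.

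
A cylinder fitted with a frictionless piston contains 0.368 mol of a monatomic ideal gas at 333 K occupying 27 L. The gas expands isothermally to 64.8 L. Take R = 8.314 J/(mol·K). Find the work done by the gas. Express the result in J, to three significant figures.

W ≈ 892 J

Isothermal: W = nRT ln(V₂/V₁).
W = (0.368)(8.314)(333) × ln(64.8/27)
  = 1019 × 0.8755
W_by_gas = 892 J.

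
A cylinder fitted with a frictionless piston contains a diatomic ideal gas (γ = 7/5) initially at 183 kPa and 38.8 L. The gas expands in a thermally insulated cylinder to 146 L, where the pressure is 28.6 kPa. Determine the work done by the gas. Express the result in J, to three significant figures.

W ≈ 7310 J

Adiabatic: W = (P₁V₁ − P₂V₂)/(γ − 1) with γ = 7/5.
P₁V₁ = 7100 J, P₂V₂ = 4176 J.
W = (7100 − 4176) / 0.4 = 7312 J.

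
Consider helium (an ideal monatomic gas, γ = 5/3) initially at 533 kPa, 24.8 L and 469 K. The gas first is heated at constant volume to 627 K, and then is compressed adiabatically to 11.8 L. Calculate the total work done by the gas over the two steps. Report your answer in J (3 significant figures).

Step 1 (isochoric): W = 0 (constant volume).
After step 1: P = 712.6 kPa (V unchanged).
Step 2 (adiabatic): W = (P₁V₁ − P₂V₂)/(γ−1) = (17672 − 28995)/0.667 = -16985 J.
W_total = 0 − 16985 = -16985 J.

W_total ≈ -17000 J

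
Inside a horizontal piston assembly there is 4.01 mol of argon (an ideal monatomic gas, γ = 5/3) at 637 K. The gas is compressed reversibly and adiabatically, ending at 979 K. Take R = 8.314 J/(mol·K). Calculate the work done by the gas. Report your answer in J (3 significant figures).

W ≈ -17100 J

Adiabatic ⇒ Q = 0, so W_by = −ΔU = nCᵥ(T₁ − T₂).
Cᵥ = 3R/2 = 12.47 J/(mol·K).
W = (4.01)(12.47)(637 − 979) = -17103 J.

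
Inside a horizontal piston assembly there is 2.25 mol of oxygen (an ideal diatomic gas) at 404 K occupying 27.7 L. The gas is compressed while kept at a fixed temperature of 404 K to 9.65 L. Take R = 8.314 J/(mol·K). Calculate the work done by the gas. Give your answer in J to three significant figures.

Isothermal: W = nRT ln(V₂/V₁).
W = (2.25)(8.314)(404) × ln(9.65/27.7)
  = 7557 × -1.054
W_by_gas = -7969 J.

W ≈ -7970 J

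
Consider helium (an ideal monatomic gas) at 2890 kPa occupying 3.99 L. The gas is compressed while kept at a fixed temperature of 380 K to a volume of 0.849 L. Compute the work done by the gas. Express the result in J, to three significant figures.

W ≈ -17800 J

Isothermal: W = nRT ln(V₂/V₁) = P₁V₁ ln(V₂/V₁).
P₁V₁ = (2890 kPa)(3.99 L) = 11531 J.
W = 11531 × ln(0.849/3.99) = 11531 × -1.547
W_by_gas = -17844 J.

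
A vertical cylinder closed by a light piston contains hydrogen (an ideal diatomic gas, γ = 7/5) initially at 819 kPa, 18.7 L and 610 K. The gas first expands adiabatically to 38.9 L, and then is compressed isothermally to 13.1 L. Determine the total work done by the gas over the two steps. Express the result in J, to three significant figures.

Step 1 (adiabatic): W = (P₁V₁ − P₂V₂)/(γ−1) = (15315 − 11426)/0.4 = 9724 J.
After step 1: P = 293.7 kPa, V = 38.9 L, T = 455.1 K.
Step 2 (isothermal): W = P₁V₁ ln(V₂/V₁) = (11426) ln(13.1/38.9) = -12436 J.
W_total = 9724 − 12436 = -2711 J.

W_total ≈ -2710 J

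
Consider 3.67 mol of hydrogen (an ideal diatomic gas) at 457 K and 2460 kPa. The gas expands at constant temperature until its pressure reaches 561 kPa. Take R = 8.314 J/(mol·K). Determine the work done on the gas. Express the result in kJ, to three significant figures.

W ≈ -20.6 kJ

Isothermal process: W = nRT ln(V₂/V₁) = nRT ln(P₁/P₂).
W = (3.67)(8.314)(457) × ln(2460/561)
  = 13944 × ln(4.385) = 13944 × 1.478
W_by_gas = 20612 J; work on gas = −W_by = -20612 J.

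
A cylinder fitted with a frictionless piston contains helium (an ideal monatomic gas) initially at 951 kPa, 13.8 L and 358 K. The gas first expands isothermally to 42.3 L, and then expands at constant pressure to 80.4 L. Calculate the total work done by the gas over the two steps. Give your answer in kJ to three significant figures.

W_total ≈ 26.5 kJ

Step 1 (isothermal): W = P₁V₁ ln(V₂/V₁) = (13124) ln(42.3/13.8) = 14700 J.
After step 1: P = 310.3 kPa, V = 42.3 L, T = 358 K.
Step 2 (isobaric): W = PΔV = (310.3 kPa)(80.4 − 42.3 L) = 11821 J.
W_total = 14700 + 11821 = 26521 J.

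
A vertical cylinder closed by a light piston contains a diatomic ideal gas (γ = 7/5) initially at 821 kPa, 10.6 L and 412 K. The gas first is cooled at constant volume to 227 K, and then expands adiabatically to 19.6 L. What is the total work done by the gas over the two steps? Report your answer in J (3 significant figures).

Step 1 (isochoric): W = 0 (constant volume).
After step 1: P = 452.3 kPa (V unchanged).
Step 2 (adiabatic): W = (P₁V₁ − P₂V₂)/(γ−1) = (4795 − 3750)/0.4 = 2613 J.
W_total = 0 + 2613 = 2613 J.

W_total ≈ 2610 J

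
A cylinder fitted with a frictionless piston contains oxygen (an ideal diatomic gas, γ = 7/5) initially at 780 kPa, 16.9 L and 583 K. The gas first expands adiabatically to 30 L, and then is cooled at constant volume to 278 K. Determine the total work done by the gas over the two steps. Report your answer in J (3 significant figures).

Step 1 (adiabatic): W = (P₁V₁ − P₂V₂)/(γ−1) = (13182 − 10478)/0.4 = 6759 J.
Step 2 (isochoric): W = 0 (constant volume).
W_total = 6759 + 0 = 6759 J.

W_total ≈ 6760 J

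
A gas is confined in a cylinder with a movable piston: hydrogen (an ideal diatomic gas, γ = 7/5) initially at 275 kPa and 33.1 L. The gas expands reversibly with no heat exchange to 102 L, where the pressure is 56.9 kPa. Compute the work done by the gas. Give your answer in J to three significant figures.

W ≈ 8250 J

Adiabatic: W = (P₁V₁ − P₂V₂)/(γ − 1) with γ = 7/5.
P₁V₁ = 9102 J, P₂V₂ = 5804 J.
W = (9102 − 5804) / 0.4 = 8247 J.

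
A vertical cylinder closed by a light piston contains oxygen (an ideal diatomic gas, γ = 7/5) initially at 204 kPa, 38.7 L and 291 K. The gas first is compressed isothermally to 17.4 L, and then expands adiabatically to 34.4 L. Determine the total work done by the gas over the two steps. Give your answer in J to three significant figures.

Step 1 (isothermal): W = P₁V₁ ln(V₂/V₁) = (7895) ln(17.4/38.7) = -6311 J.
After step 1: P = 453.7 kPa, V = 17.4 L, T = 291 K.
Step 2 (adiabatic): W = (P₁V₁ − P₂V₂)/(γ−1) = (7895 − 6011)/0.4 = 4710 J.
W_total = -6311 + 4710 = -1601 J.

W_total ≈ -1600 J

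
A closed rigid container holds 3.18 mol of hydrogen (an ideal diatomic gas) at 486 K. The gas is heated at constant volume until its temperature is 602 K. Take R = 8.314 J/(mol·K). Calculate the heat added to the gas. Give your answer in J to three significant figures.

Q ≈ 7670 J

Constant volume ⇒ W = 0, so Q = ΔU = nCᵥΔT with Cᵥ = 5R/2 = 20.79 J/(mol·K).
ΔU = (3.18)(20.79)(602 − 486) = 7667 J.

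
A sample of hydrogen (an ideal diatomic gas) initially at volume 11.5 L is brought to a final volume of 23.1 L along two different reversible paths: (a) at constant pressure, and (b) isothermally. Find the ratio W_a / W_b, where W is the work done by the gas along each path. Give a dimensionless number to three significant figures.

W_a / W_b ≈ 1.45

Path (a) isobaric: W = P₁(V₂ − V₁) → W_a/(P₁V₁) = 1.009.
Path (b) isothermal: W = P₁V₁ ln(V₂/V₁) → W_b/(P₁V₁) = 0.6975.
W_a / W_b = 1.009 / 0.6975 = 1.446.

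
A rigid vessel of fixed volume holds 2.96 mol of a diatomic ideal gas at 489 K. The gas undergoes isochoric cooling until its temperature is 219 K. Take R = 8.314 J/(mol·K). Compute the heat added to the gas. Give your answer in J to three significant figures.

Constant volume ⇒ W = 0, so Q = ΔU = nCᵥΔT with Cᵥ = 5R/2 = 20.79 J/(mol·K).
ΔU = (2.96)(20.79)(219 − 489) = -16611 J.

Q ≈ -16600 J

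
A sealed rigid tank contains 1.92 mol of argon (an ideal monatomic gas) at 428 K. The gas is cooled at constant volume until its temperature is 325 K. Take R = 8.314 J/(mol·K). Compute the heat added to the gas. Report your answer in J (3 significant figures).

Q ≈ -2470 J

Constant volume ⇒ W = 0, so Q = ΔU = nCᵥΔT with Cᵥ = 3R/2 = 12.47 J/(mol·K).
ΔU = (1.92)(12.47)(325 − 428) = -2466 J.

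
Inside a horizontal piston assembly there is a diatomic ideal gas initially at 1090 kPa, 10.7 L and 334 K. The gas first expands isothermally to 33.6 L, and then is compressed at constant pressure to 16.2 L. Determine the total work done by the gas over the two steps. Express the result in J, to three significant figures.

W_total ≈ 7310 J

Step 1 (isothermal): W = P₁V₁ ln(V₂/V₁) = (11663) ln(33.6/10.7) = 13346 J.
After step 1: P = 347.1 kPa, V = 33.6 L, T = 334 K.
Step 2 (isobaric): W = PΔV = (347.1 kPa)(16.2 − 33.6 L) = -6040 J.
W_total = 13346 − 6040 = 7306 J.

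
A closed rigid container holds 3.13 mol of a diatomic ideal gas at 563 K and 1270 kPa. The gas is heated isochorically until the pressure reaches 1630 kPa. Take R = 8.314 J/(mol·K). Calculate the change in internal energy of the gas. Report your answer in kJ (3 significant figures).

Constant volume ⇒ W = 0, so Q = ΔU = nCᵥΔT with Cᵥ = 5R/2 = 20.79 J/(mol·K).
At constant V, T₂/T₁ = P₂/P₁ ⇒ ΔT = T₁(P₂/P₁ − 1) = 563·(1630/1270 − 1) = 159.6 K.
ΔU = (3.13)(20.79)(159.6) = 10382 J.

ΔU ≈ 10.4 kJ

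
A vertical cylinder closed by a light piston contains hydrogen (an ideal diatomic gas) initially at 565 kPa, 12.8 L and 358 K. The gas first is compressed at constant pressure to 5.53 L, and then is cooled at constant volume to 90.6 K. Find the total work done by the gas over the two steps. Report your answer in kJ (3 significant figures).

W_total ≈ -4.11 kJ

Step 1 (isobaric): W = PΔV = (565 kPa)(5.53 − 12.8 L) = -4108 J.
Step 2 (isochoric): W = 0 (constant volume).
W_total = -4108 + 0 = -4108 J.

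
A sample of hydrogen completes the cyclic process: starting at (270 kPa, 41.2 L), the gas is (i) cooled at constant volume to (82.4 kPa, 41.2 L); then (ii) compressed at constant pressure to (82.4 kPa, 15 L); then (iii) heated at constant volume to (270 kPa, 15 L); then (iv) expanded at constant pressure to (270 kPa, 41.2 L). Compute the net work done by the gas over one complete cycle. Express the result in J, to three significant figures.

Constant-volume legs do no work.
W(ii) = (82.4)(15 − 41.2) = -2159 J; W(iv) = (270)(41.2 − 15) = 7074 J.
W_net = -2159 + 7074 = 4915 J (the clockwise enclosed area).

W_net ≈ 4920 J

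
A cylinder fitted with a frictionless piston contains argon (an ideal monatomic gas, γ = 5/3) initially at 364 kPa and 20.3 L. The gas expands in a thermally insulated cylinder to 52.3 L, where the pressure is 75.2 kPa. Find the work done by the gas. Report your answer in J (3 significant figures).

W ≈ 5180 J

Adiabatic: W = (P₁V₁ − P₂V₂)/(γ − 1) with γ = 5/3.
P₁V₁ = 7389 J, P₂V₂ = 3933 J.
W = (7389 − 3933) / 0.6667 = 5184 J.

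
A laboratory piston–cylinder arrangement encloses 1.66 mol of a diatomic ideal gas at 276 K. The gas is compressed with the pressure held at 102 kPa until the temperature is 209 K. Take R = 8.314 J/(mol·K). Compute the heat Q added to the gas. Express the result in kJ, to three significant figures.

Isobaric: W = nRΔT = (1.66)(8.314)(-67) = -924.7 J.
ΔU = nCᵥΔT with Cᵥ = 5R/2: ΔU = (1.66)(20.79)(-67) = -2312 J.
Q = ΔU + W = -2312 − 924.7 = -3236 J.

Q ≈ -3.24 kJ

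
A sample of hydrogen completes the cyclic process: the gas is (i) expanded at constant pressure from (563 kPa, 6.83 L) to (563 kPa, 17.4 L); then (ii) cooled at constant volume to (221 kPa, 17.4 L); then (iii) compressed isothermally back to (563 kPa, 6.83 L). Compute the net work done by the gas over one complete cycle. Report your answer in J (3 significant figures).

Leg (i): W = PΔV = (563)(17.4 − 6.83) = 5951 J.
Leg (ii): W = 0.
Leg (iii): W = PᵢVᵢ ln(V_f/Vᵢ) = (3845) ln(6.83/17.4) = -3596 J.
W_net = 5951 − 3596 = 2355 J.

W_net ≈ 2350 J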